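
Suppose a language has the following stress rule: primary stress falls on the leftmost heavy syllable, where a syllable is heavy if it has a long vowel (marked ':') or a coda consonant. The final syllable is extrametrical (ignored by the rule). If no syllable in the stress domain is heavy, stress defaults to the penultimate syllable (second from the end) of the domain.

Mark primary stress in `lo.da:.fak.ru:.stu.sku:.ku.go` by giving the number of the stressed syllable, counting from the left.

The final syllable (8, go) is extrametrical; the stress domain is syllables 1–7.
Weights: 1 lo L, 2 da: H, 3 fak H, 4 ru: H, 5 stu L, 6 sku: H, 7 ku L.
Heavy syllables in the domain: 2, 3, 4, 6. The leftmost is syllable 2 (da:).
Primary stress: syllable 2 → lo.ˈda:.fak.ru:.stu.sku:.ku.go.

2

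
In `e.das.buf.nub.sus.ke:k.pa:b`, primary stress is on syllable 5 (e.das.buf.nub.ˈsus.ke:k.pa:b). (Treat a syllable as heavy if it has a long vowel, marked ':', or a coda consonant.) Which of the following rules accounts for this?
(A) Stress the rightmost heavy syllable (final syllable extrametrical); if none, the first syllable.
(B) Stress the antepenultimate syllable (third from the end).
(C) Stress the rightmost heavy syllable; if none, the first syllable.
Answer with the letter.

B

Rule A → syllable 6 (observed: 5).
Rule B → syllable 5 ✓.
Rule C → syllable 7 (observed: 5).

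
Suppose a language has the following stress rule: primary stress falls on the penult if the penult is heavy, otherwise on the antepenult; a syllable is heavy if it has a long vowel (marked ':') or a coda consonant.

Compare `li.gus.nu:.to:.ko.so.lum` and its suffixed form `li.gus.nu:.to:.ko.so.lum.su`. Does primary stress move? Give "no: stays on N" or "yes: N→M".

Base `li.gus.nu:.to:.ko.so.lum` (7 syllables):
  Weights: 5 ko L, 6 so L, 7 lum H.
  The penult (syllable 6, so) is light, so stress falls on the antepenult (syllable 5, ko).
  → primary stress on syllable 5.
Suffixed `li.gus.nu:.to:.ko.so.lum.su` (8 syllables):
  Weights: 6 so L, 7 lum H, 8 su L.
  The penult (syllable 7, lum) is heavy, so it takes stress.
  → primary stress on syllable 7.

yes: 5→7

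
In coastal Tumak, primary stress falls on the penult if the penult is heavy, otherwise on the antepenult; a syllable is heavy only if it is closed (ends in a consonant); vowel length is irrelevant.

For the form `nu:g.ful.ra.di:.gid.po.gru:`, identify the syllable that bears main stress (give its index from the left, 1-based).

Weights: 5 gid H, 6 po L, 7 gru: L.
The penult (syllable 6, po) is light, so stress falls on the antepenult (syllable 5, gid).
Primary stress: syllable 5 → nu:g.ful.ra.di:.ˈgid.po.gru:.

5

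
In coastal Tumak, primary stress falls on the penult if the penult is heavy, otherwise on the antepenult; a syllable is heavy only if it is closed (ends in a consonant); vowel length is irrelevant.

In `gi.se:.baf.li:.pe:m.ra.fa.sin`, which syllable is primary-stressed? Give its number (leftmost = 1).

6

Weights: 6 ra L, 7 fa L, 8 sin H.
The penult (syllable 7, fa) is light, so stress falls on the antepenult (syllable 6, ra).
Primary stress: syllable 6 → gi.se:.baf.li:.pe:m.ˈra.fa.sin.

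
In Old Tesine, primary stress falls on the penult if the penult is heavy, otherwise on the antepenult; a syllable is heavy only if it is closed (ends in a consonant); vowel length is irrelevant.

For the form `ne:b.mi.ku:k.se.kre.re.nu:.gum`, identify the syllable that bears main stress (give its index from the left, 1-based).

Weights: 6 re L, 7 nu: L, 8 gum H.
The penult (syllable 7, nu:) is light, so stress falls on the antepenult (syllable 6, re).
Primary stress: syllable 6 → ne:b.mi.ku:k.se.kre.ˈre.nu:.gum.

6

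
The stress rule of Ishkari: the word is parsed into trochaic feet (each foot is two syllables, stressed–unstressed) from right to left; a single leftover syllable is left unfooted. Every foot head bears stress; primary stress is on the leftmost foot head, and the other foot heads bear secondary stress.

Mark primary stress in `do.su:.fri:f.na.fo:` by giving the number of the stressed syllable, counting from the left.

Parse right to left into trochaic (ˈσσ) feet: do (ˈsu:.fri:f) (ˈna.fo:). Syllable 1 is left unfooted.
Foot heads (stressed positions): 2, 4.
End Rule Leftmost: primary stress on the leftmost head = syllable 2.
Primary stress: syllable 2 → do.ˈsu:.fri:f.na.fo:.

2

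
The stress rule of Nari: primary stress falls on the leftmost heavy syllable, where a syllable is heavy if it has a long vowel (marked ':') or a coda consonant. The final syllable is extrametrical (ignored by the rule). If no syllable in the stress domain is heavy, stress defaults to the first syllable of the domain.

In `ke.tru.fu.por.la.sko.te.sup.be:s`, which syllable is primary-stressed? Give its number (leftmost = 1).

4

The final syllable (9, be:s) is extrametrical; the stress domain is syllables 1–8.
Weights: 1 ke L, 2 tru L, 3 fu L, 4 por H, 5 la L, 6 sko L, 7 te L, 8 sup H.
Heavy syllables in the domain: 4, 8. The leftmost is syllable 4 (por).
Primary stress: syllable 4 → ke.tru.fu.ˈpor.la.sko.te.sup.be:s.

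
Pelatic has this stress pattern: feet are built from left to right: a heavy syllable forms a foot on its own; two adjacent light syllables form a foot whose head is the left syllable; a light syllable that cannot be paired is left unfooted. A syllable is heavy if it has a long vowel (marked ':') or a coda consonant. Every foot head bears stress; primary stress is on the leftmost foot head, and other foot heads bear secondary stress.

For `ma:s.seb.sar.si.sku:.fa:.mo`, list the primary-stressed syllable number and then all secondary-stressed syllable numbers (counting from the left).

Weights: 1 ma:s H, 2 seb H, 3 sar H, 4 si L, 5 sku: H, 6 fa: H, 7 mo L.
Parse left to right (heavy = foot alone; LL = one foot; stranded L unfooted): (ˈma:s) (ˈseb) (ˈsar) si (ˈsku:) (ˈfa:) mo.
Foot heads: 1, 2, 3, 5, 6.
Primary stress on the leftmost head = syllable 1.
Secondary stress on 2, 3, 5, 6: ˈma:s.ˌseb.ˌsar.si.ˌsku:.ˌfa:.mo.

primary 1, secondary 2, 3, 5, 6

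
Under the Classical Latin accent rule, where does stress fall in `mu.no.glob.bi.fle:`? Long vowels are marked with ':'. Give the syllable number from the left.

3

Classical Latin: stress the penult if heavy (long vowel or closed), else the antepenult.
Weights: 3 glob H, 4 bi L, 5 fle: H.
The penult (syllable 4, bi) is light, so stress falls on the antepenult (syllable 3, glob).
Stress on syllable 3: mu.no.ˈglob.bi.fle:.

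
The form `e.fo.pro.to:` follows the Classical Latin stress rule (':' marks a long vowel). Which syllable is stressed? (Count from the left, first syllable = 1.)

2

Classical Latin: stress the penult if heavy (long vowel or closed), else the antepenult.
Weights: 2 fo L, 3 pro L, 4 to: H.
The penult (syllable 3, pro) is light, so stress falls on the antepenult (syllable 2, fo).
Stress on syllable 2: e.ˈfo.pro.to:.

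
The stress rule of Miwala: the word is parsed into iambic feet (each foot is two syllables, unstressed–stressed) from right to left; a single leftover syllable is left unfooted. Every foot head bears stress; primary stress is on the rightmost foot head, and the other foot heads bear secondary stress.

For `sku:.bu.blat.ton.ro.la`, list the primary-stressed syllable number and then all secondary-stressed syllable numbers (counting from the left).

primary 6, secondary 2, 4

Parse right to left into iambic (σˈσ) feet: (sku:.ˈbu) (blat.ˈton) (ro.ˈla).
Foot heads (stressed positions): 2, 4, 6.
End Rule Rightmost: primary stress on the rightmost head = syllable 6.
Secondary stress on 2, 4: sku:.ˌbu.blat.ˌton.ro.ˈla.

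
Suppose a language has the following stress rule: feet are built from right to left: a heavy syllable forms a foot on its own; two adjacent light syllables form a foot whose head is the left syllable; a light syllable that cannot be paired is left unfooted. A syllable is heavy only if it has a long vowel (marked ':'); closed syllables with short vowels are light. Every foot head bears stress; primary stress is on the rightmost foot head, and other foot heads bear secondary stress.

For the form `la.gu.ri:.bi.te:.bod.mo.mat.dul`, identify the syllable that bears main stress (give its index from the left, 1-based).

Weights: 1 la L, 2 gu L, 3 ri: H, 4 bi L, 5 te: H, 6 bod L, 7 mo L, 8 mat L, 9 dul L.
Parse right to left (heavy = foot alone; LL = one foot; stranded L unfooted): (ˈla.gu) (ˈri:) bi (ˈte:) (ˈbod.mo) (ˈmat.dul).
Foot heads: 1, 3, 5, 6, 8.
Primary stress on the rightmost head = syllable 8.
Primary stress: syllable 8 → la.gu.ri:.bi.te:.bod.mo.ˈmat.dul.

8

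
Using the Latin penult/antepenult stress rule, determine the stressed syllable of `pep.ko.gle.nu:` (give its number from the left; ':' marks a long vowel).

Classical Latin: stress the penult if heavy (long vowel or closed), else the antepenult.
Weights: 2 ko L, 3 gle L, 4 nu: H.
The penult (syllable 3, gle) is light, so stress falls on the antepenult (syllable 2, ko).
Stress on syllable 2: pep.ˈko.gle.nu:.

2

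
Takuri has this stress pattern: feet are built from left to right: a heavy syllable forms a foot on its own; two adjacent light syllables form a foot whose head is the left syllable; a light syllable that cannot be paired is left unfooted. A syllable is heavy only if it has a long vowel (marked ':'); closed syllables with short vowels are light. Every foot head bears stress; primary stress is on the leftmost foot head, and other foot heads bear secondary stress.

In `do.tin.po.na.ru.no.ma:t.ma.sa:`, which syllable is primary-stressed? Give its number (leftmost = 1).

Weights: 1 do L, 2 tin L, 3 po L, 4 na L, 5 ru L, 6 no L, 7 ma:t H, 8 ma L, 9 sa: H.
Parse left to right (heavy = foot alone; LL = one foot; stranded L unfooted): (ˈdo.tin) (ˈpo.na) (ˈru.no) (ˈma:t) ma (ˈsa:).
Foot heads: 1, 3, 5, 7, 9.
Primary stress on the leftmost head = syllable 1.
Primary stress: syllable 1 → ˈdo.tin.po.na.ru.no.ma:t.ma.sa:.

1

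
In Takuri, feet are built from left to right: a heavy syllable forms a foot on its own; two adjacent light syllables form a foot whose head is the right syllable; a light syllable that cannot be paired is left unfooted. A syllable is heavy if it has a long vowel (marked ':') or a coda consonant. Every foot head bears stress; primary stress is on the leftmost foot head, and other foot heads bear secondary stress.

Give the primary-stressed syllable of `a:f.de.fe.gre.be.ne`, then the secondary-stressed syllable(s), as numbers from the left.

Weights: 1 a:f H, 2 de L, 3 fe L, 4 gre L, 5 be L, 6 ne L.
Parse left to right (heavy = foot alone; LL = one foot; stranded L unfooted): (ˈa:f) (de.ˈfe) (gre.ˈbe) ne.
Foot heads: 1, 3, 5.
Primary stress on the leftmost head = syllable 1.
Secondary stress on 3, 5: ˈa:f.de.ˌfe.gre.ˌbe.ne.

primary 1, secondary 3, 5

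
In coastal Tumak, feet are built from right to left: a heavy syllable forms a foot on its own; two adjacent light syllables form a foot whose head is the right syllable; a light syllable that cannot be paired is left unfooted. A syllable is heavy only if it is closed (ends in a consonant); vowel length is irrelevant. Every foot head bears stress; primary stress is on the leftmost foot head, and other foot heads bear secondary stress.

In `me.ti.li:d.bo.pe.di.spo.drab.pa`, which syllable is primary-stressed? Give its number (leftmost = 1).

2

Weights: 1 me L, 2 ti L, 3 li:d H, 4 bo L, 5 pe L, 6 di L, 7 spo L, 8 drab H, 9 pa L.
Parse right to left (heavy = foot alone; LL = one foot; stranded L unfooted): (me.ˈti) (ˈli:d) (bo.ˈpe) (di.ˈspo) (ˈdrab) pa.
Foot heads: 2, 3, 5, 7, 8.
Primary stress on the leftmost head = syllable 2.
Primary stress: syllable 2 → me.ˈti.li:d.bo.pe.di.spo.drab.pa.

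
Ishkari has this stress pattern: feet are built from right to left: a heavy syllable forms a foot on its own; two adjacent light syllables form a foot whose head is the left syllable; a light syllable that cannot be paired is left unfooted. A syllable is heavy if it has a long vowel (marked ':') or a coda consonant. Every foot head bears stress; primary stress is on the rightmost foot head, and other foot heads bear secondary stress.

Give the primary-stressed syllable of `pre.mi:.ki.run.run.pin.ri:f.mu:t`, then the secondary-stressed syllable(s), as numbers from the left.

Weights: 1 pre L, 2 mi: H, 3 ki L, 4 run H, 5 run H, 6 pin H, 7 ri:f H, 8 mu:t H.
Parse right to left (heavy = foot alone; LL = one foot; stranded L unfooted): pre (ˈmi:) ki (ˈrun) (ˈrun) (ˈpin) (ˈri:f) (ˈmu:t).
Foot heads: 2, 4, 5, 6, 7, 8.
Primary stress on the rightmost head = syllable 8.
Secondary stress on 2, 4, 5, 6, 7: pre.ˌmi:.ki.ˌrun.ˌrun.ˌpin.ˌri:f.ˈmu:t.

primary 8, secondary 2, 4, 5, 6, 7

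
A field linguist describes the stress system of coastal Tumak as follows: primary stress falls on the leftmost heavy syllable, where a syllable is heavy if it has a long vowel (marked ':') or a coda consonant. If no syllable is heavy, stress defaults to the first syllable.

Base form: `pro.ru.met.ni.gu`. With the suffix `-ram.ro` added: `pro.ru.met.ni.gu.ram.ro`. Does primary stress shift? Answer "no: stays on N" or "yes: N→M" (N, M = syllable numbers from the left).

no: stays on 3

Base `pro.ru.met.ni.gu` (5 syllables):
  Weights: 1 pro L, 2 ru L, 3 met H, 4 ni L, 5 gu L.
  Heavy syllables in the domain: 3. The leftmost is syllable 3 (met).
  → primary stress on syllable 3.
Suffixed `pro.ru.met.ni.gu.ram.ro` (7 syllables):
  Weights: 1 pro L, 2 ru L, 3 met H, 4 ni L, 5 gu L, 6 ram H, 7 ro L.
  Heavy syllables in the domain: 3, 6. The leftmost is syllable 3 (met).
  → primary stress on syllable 3.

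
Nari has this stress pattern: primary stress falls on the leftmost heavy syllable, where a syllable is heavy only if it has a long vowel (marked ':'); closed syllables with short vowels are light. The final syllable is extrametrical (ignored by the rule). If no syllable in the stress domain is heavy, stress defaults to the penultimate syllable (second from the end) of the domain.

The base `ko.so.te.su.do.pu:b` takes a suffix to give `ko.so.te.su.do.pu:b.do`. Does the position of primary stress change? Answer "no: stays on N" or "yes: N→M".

Base `ko.so.te.su.do.pu:b` (6 syllables):
  The final syllable (6, pu:b) is extrametrical; the stress domain is syllables 1–5.
  Weights: 1 ko L, 2 so L, 3 te L, 4 su L, 5 do L.
  No heavy syllable in the domain; default to the penultimate syllable (second from the end) of the domain = syllable 4.
  → primary stress on syllable 4.
Suffixed `ko.so.te.su.do.pu:b.do` (7 syllables):
  The final syllable (7, do) is extrametrical; the stress domain is syllables 1–6.
  Weights: 1 ko L, 2 so L, 3 te L, 4 su L, 5 do L, 6 pu:b H.
  Heavy syllables in the domain: 6. The leftmost is syllable 6 (pu:b).
  → primary stress on syllable 6.

yes: 4→6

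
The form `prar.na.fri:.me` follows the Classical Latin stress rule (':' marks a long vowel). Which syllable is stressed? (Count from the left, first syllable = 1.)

3

Classical Latin: stress the penult if heavy (long vowel or closed), else the antepenult.
Weights: 2 na L, 3 fri: H, 4 me L.
The penult (syllable 3, fri:) is heavy, so it takes stress.
Stress on syllable 3: prar.na.ˈfri:.me.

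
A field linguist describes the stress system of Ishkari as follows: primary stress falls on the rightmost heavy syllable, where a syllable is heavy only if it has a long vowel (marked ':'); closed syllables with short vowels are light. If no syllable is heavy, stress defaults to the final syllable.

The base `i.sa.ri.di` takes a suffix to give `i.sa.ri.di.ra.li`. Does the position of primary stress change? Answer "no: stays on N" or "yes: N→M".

yes: 4→6

Base `i.sa.ri.di` (4 syllables):
  Weights: 1 i L, 2 sa L, 3 ri L, 4 di L.
  No heavy syllable in the domain; default to the final syllable = syllable 4.
  → primary stress on syllable 4.
Suffixed `i.sa.ri.di.ra.li` (6 syllables):
  Weights: 1 i L, 2 sa L, 3 ri L, 4 di L, 5 ra L, 6 li L.
  No heavy syllable in the domain; default to the final syllable = syllable 6.
  → primary stress on syllable 6.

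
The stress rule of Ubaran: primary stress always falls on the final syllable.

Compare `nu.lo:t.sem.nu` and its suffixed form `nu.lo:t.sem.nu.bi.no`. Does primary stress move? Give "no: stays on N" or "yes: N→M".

Base `nu.lo:t.sem.nu` (4 syllables):
  The word has 4 syllables; the final syllable is syllable 4 (nu).
  → primary stress on syllable 4.
Suffixed `nu.lo:t.sem.nu.bi.no` (6 syllables):
  The word has 6 syllables; the final syllable is syllable 6 (no).
  → primary stress on syllable 6.

yes: 4→6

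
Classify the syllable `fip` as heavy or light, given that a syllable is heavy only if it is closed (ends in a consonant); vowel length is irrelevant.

heavy

`fip`: short vowel, closed (coda /p/). Closed (coda /p/) → heavy.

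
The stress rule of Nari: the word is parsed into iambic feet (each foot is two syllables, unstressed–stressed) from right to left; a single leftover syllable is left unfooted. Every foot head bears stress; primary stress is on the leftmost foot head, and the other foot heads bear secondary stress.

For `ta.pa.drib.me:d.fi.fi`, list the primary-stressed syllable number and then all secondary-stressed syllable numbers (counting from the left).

Parse right to left into iambic (σˈσ) feet: (ta.ˈpa) (drib.ˈme:d) (fi.ˈfi).
Foot heads (stressed positions): 2, 4, 6.
End Rule Leftmost: primary stress on the leftmost head = syllable 2.
Secondary stress on 4, 6: ta.ˈpa.drib.ˌme:d.fi.ˌfi.

primary 2, secondary 4, 6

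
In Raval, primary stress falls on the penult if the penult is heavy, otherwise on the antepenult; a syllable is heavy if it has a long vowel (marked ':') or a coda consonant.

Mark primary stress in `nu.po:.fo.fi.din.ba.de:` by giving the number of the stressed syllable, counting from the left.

Weights: 5 din H, 6 ba L, 7 de: H.
The penult (syllable 6, ba) is light, so stress falls on the antepenult (syllable 5, din).
Primary stress: syllable 5 → nu.po:.fo.fi.ˈdin.ba.de:.

5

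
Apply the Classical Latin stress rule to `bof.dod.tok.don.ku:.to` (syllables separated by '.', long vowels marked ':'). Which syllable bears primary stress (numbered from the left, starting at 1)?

5

Classical Latin: stress the penult if heavy (long vowel or closed), else the antepenult.
Weights: 4 don H, 5 ku: H, 6 to L.
The penult (syllable 5, ku:) is heavy, so it takes stress.
Stress on syllable 5: bof.dod.tok.don.ˈku:.to.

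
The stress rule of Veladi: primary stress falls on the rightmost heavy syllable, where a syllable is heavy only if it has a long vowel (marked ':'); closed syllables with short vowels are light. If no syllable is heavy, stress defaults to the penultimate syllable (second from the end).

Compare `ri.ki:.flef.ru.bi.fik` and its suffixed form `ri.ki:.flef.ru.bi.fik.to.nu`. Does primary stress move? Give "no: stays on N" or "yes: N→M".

Base `ri.ki:.flef.ru.bi.fik` (6 syllables):
  Weights: 1 ri L, 2 ki: H, 3 flef L, 4 ru L, 5 bi L, 6 fik L.
  Heavy syllables in the domain: 2. The rightmost is syllable 2 (ki:).
  → primary stress on syllable 2.
Suffixed `ri.ki:.flef.ru.bi.fik.to.nu` (8 syllables):
  Weights: 1 ri L, 2 ki: H, 3 flef L, 4 ru L, 5 bi L, 6 fik L, 7 to L, 8 nu L.
  Heavy syllables in the domain: 2. The rightmost is syllable 2 (ki:).
  → primary stress on syllable 2.

no: stays on 2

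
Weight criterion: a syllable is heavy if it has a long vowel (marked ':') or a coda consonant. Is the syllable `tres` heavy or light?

heavy

`tres`: short vowel, closed (coda /s/). Closed → heavy.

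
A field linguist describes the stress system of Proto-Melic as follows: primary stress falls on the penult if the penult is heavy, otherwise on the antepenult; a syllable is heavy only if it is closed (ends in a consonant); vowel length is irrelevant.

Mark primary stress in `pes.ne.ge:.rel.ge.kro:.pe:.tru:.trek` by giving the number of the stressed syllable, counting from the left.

Weights: 7 pe: L, 8 tru: L, 9 trek H.
The penult (syllable 8, tru:) is light, so stress falls on the antepenult (syllable 7, pe:).
Primary stress: syllable 7 → pes.ne.ge:.rel.ge.kro:.ˈpe:.tru:.trek.

7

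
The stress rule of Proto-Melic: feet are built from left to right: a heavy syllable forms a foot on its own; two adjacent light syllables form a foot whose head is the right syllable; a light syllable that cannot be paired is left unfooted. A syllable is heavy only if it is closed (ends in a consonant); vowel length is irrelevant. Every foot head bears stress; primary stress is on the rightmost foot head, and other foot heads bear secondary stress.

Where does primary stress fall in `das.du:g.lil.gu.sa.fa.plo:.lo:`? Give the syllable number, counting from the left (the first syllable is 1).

7

Weights: 1 das H, 2 du:g H, 3 lil H, 4 gu L, 5 sa L, 6 fa L, 7 plo: L, 8 lo: L.
Parse left to right (heavy = foot alone; LL = one foot; stranded L unfooted): (ˈdas) (ˈdu:g) (ˈlil) (gu.ˈsa) (fa.ˈplo:) lo:.
Foot heads: 1, 2, 3, 5, 7.
Primary stress on the rightmost head = syllable 7.
Primary stress: syllable 7 → das.du:g.lil.gu.sa.fa.ˈplo:.lo:.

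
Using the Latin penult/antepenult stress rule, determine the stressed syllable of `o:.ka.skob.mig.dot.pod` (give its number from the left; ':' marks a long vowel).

Classical Latin: stress the penult if heavy (long vowel or closed), else the antepenult.
Weights: 4 mig H, 5 dot H, 6 pod H.
The penult (syllable 5, dot) is heavy, so it takes stress.
Stress on syllable 5: o:.ka.skob.mig.ˈdot.pod.

5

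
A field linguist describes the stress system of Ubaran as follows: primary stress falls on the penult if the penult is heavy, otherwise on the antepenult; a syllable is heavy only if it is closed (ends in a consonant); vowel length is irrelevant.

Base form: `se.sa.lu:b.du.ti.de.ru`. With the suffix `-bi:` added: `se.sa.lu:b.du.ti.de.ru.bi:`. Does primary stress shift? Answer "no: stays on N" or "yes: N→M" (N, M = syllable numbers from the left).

Base `se.sa.lu:b.du.ti.de.ru` (7 syllables):
  Weights: 5 ti L, 6 de L, 7 ru L.
  The penult (syllable 6, de) is light, so stress falls on the antepenult (syllable 5, ti).
  → primary stress on syllable 5.
Suffixed `se.sa.lu:b.du.ti.de.ru.bi:` (8 syllables):
  Weights: 6 de L, 7 ru L, 8 bi: L.
  The penult (syllable 7, ru) is light, so stress falls on the antepenult (syllable 6, de).
  → primary stress on syllable 6.

yes: 5→6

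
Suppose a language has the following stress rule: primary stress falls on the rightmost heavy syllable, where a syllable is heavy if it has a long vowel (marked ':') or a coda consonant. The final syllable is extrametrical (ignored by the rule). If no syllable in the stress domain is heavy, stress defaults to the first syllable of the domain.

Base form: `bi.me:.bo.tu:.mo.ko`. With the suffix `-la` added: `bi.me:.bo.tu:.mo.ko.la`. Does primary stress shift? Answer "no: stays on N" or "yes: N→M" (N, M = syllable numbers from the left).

no: stays on 4

Base `bi.me:.bo.tu:.mo.ko` (6 syllables):
  The final syllable (6, ko) is extrametrical; the stress domain is syllables 1–5.
  Weights: 1 bi L, 2 me: H, 3 bo L, 4 tu: H, 5 mo L.
  Heavy syllables in the domain: 2, 4. The rightmost is syllable 4 (tu:).
  → primary stress on syllable 4.
Suffixed `bi.me:.bo.tu:.mo.ko.la` (7 syllables):
  The final syllable (7, la) is extrametrical; the stress domain is syllables 1–6.
  Weights: 1 bi L, 2 me: H, 3 bo L, 4 tu: H, 5 mo L, 6 ko L.
  Heavy syllables in the domain: 2, 4. The rightmost is syllable 4 (tu:).
  → primary stress on syllable 4.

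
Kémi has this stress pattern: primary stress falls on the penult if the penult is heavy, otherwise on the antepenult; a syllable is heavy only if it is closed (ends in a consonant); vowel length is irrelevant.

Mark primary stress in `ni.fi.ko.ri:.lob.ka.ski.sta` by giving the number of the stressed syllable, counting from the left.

6

Weights: 6 ka L, 7 ski L, 8 sta L.
The penult (syllable 7, ski) is light, so stress falls on the antepenult (syllable 6, ka).
Primary stress: syllable 6 → ni.fi.ko.ri:.lob.ˈka.ski.sta.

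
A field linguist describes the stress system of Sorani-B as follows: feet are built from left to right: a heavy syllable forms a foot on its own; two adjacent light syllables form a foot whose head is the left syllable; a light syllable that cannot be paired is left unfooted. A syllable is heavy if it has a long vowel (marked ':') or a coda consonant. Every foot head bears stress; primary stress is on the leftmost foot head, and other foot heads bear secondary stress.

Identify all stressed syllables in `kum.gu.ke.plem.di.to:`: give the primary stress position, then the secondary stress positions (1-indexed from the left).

Weights: 1 kum H, 2 gu L, 3 ke L, 4 plem H, 5 di L, 6 to: H.
Parse left to right (heavy = foot alone; LL = one foot; stranded L unfooted): (ˈkum) (ˈgu.ke) (ˈplem) di (ˈto:).
Foot heads: 1, 2, 4, 6.
Primary stress on the leftmost head = syllable 1.
Secondary stress on 2, 4, 6: ˈkum.ˌgu.ke.ˌplem.di.ˌto:.

primary 1, secondary 2, 4, 6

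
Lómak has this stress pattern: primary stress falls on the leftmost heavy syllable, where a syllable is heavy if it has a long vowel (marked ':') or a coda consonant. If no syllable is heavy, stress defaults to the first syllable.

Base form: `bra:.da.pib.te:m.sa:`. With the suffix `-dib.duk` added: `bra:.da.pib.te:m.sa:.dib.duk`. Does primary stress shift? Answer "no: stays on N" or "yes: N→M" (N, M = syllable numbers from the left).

no: stays on 1

Base `bra:.da.pib.te:m.sa:` (5 syllables):
  Weights: 1 bra: H, 2 da L, 3 pib H, 4 te:m H, 5 sa: H.
  Heavy syllables in the domain: 1, 3, 4, 5. The leftmost is syllable 1 (bra:).
  → primary stress on syllable 1.
Suffixed `bra:.da.pib.te:m.sa:.dib.duk` (7 syllables):
  Weights: 1 bra: H, 2 da L, 3 pib H, 4 te:m H, 5 sa: H, 6 dib H, 7 duk H.
  Heavy syllables in the domain: 1, 3, 4, 5, 6, 7. The leftmost is syllable 1 (bra:).
  → primary stress on syllable 1.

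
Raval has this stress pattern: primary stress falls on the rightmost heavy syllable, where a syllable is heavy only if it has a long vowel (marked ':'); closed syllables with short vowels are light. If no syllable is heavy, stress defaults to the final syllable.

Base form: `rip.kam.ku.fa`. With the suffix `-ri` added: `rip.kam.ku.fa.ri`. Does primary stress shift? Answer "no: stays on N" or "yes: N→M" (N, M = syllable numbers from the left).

yes: 4→5

Base `rip.kam.ku.fa` (4 syllables):
  Weights: 1 rip L, 2 kam L, 3 ku L, 4 fa L.
  No heavy syllable in the domain; default to the final syllable = syllable 4.
  → primary stress on syllable 4.
Suffixed `rip.kam.ku.fa.ri` (5 syllables):
  Weights: 1 rip L, 2 kam L, 3 ku L, 4 fa L, 5 ri L.
  No heavy syllable in the domain; default to the final syllable = syllable 5.
  → primary stress on syllable 5.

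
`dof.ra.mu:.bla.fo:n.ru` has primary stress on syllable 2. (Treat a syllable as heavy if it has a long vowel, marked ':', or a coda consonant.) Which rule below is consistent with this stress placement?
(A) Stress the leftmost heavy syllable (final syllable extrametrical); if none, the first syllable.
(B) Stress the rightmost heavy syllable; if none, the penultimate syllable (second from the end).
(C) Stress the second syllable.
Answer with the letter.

Rule A → syllable 1 (observed: 2).
Rule B → syllable 5 (observed: 2).
Rule C → syllable 2 ✓.

C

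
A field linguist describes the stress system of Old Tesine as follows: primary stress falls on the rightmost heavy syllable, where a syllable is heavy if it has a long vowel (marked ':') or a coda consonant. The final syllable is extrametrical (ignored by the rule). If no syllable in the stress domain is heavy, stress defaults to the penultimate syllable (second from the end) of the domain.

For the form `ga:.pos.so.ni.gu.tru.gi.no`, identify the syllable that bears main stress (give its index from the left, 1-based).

2

The final syllable (8, no) is extrametrical; the stress domain is syllables 1–7.
Weights: 1 ga: H, 2 pos H, 3 so L, 4 ni L, 5 gu L, 6 tru L, 7 gi L.
Heavy syllables in the domain: 1, 2. The rightmost is syllable 2 (pos).
Primary stress: syllable 2 → ga:.ˈpos.so.ni.gu.tru.gi.no.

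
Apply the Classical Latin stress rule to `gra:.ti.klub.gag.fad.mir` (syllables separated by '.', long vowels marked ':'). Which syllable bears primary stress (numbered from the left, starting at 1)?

5

Classical Latin: stress the penult if heavy (long vowel or closed), else the antepenult.
Weights: 4 gag H, 5 fad H, 6 mir H.
The penult (syllable 5, fad) is heavy, so it takes stress.
Stress on syllable 5: gra:.ti.klub.gag.ˈfad.mir.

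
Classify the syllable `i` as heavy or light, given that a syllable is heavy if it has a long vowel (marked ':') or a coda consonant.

`i`: short vowel, open (no coda). Short vowel, open → light.

light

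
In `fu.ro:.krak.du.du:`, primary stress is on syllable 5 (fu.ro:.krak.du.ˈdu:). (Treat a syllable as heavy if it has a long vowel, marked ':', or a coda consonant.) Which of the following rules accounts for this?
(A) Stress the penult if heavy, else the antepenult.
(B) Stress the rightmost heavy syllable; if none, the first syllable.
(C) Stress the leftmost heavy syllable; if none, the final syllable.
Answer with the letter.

B

Rule A → syllable 3 (observed: 5).
Rule B → syllable 5 ✓.
Rule C → syllable 2 (observed: 5).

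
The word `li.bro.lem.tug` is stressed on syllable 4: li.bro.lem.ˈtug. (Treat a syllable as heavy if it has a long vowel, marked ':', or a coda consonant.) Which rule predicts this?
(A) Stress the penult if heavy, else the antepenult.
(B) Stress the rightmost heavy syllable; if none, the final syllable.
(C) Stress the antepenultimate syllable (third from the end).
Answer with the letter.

Rule A → syllable 3 (observed: 4).
Rule B → syllable 4 ✓.
Rule C → syllable 2 (observed: 4).

B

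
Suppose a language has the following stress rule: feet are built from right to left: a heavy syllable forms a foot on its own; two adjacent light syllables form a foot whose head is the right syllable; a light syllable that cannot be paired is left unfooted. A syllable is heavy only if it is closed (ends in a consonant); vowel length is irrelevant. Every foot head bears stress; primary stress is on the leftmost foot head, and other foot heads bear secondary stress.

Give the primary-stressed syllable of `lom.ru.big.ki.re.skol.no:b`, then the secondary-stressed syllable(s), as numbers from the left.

primary 1, secondary 3, 5, 6, 7

Weights: 1 lom H, 2 ru L, 3 big H, 4 ki L, 5 re L, 6 skol H, 7 no:b H.
Parse right to left (heavy = foot alone; LL = one foot; stranded L unfooted): (ˈlom) ru (ˈbig) (ki.ˈre) (ˈskol) (ˈno:b).
Foot heads: 1, 3, 5, 6, 7.
Primary stress on the leftmost head = syllable 1.
Secondary stress on 3, 5, 6, 7: ˈlom.ru.ˌbig.ki.ˌre.ˌskol.ˌno:b.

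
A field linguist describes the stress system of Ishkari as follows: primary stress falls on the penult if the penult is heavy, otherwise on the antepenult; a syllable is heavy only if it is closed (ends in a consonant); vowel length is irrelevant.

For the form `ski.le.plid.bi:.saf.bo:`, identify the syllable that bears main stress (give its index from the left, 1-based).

Weights: 4 bi: L, 5 saf H, 6 bo: L.
The penult (syllable 5, saf) is heavy, so it takes stress.
Primary stress: syllable 5 → ski.le.plid.bi:.ˈsaf.bo:.

5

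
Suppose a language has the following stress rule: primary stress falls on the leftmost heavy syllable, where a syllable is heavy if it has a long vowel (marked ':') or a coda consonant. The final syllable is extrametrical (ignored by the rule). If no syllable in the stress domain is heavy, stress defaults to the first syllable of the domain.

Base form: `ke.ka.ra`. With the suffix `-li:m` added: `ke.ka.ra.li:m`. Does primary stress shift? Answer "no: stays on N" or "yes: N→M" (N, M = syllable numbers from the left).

no: stays on 1

Base `ke.ka.ra` (3 syllables):
  The final syllable (3, ra) is extrametrical; the stress domain is syllables 1–2.
  Weights: 1 ke L, 2 ka L.
  No heavy syllable in the domain; default to the first syllable of the domain = syllable 1.
  → primary stress on syllable 1.
Suffixed `ke.ka.ra.li:m` (4 syllables):
  The final syllable (4, li:m) is extrametrical; the stress domain is syllables 1–3.
  Weights: 1 ke L, 2 ka L, 3 ra L.
  No heavy syllable in the domain; default to the first syllable of the domain = syllable 1.
  → primary stress on syllable 1.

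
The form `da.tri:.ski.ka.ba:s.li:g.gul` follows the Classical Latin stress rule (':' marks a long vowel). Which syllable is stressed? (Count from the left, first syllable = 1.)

6

Classical Latin: stress the penult if heavy (long vowel or closed), else the antepenult.
Weights: 5 ba:s H, 6 li:g H, 7 gul H.
The penult (syllable 6, li:g) is heavy, so it takes stress.
Stress on syllable 6: da.tri:.ski.ka.ba:s.ˈli:g.gul.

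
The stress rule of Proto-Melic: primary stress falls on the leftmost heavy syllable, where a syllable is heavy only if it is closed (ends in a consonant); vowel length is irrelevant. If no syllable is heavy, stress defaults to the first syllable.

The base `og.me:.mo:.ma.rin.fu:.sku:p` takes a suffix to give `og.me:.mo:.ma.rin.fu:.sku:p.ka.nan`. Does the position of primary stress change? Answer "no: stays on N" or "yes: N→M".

Base `og.me:.mo:.ma.rin.fu:.sku:p` (7 syllables):
  Weights: 1 og H, 2 me: L, 3 mo: L, 4 ma L, 5 rin H, 6 fu: L, 7 sku:p H.
  Heavy syllables in the domain: 1, 5, 7. The leftmost is syllable 1 (og).
  → primary stress on syllable 1.
Suffixed `og.me:.mo:.ma.rin.fu:.sku:p.ka.nan` (9 syllables):
  Weights: 1 og H, 2 me: L, 3 mo: L, 4 ma L, 5 rin H, 6 fu: L, 7 sku:p H, 8 ka L, 9 nan H.
  Heavy syllables in the domain: 1, 5, 7, 9. The leftmost is syllable 1 (og).
  → primary stress on syllable 1.

no: stays on 1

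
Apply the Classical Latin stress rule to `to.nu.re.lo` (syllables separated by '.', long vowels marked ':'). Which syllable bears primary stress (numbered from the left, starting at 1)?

2

Classical Latin: stress the penult if heavy (long vowel or closed), else the antepenult.
Weights: 2 nu L, 3 re L, 4 lo L.
The penult (syllable 3, re) is light, so stress falls on the antepenult (syllable 2, nu).
Stress on syllable 2: to.ˈnu.re.lo.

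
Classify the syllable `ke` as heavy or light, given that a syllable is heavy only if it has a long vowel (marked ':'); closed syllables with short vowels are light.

light

`ke`: short vowel, open (no coda). Short vowel → light.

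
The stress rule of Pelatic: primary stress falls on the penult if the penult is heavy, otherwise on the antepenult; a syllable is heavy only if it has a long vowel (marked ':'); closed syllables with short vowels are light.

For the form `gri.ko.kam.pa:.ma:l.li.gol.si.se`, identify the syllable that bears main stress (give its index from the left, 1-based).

Weights: 7 gol L, 8 si L, 9 se L.
The penult (syllable 8, si) is light, so stress falls on the antepenult (syllable 7, gol).
Primary stress: syllable 7 → gri.ko.kam.pa:.ma:l.li.ˈgol.si.se.

7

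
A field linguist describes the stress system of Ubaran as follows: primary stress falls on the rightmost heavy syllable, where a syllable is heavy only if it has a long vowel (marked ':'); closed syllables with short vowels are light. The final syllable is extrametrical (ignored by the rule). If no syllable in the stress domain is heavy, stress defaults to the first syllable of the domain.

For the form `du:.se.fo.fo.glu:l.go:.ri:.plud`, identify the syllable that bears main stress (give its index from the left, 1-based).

7

The final syllable (8, plud) is extrametrical; the stress domain is syllables 1–7.
Weights: 1 du: H, 2 se L, 3 fo L, 4 fo L, 5 glu:l H, 6 go: H, 7 ri: H.
Heavy syllables in the domain: 1, 5, 6, 7. The rightmost is syllable 7 (ri:).
Primary stress: syllable 7 → du:.se.fo.fo.glu:l.go:.ˈri:.plud.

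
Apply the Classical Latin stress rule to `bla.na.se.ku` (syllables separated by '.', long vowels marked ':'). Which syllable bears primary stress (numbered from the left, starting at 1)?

Classical Latin: stress the penult if heavy (long vowel or closed), else the antepenult.
Weights: 2 na L, 3 se L, 4 ku L.
The penult (syllable 3, se) is light, so stress falls on the antepenult (syllable 2, na).
Stress on syllable 2: bla.ˈna.se.ku.

2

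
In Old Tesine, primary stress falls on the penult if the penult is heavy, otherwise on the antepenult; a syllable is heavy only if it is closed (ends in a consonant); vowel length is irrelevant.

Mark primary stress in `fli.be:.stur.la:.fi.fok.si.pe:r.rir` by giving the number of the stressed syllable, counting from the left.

Weights: 7 si L, 8 pe:r H, 9 rir H.
The penult (syllable 8, pe:r) is heavy, so it takes stress.
Primary stress: syllable 8 → fli.be:.stur.la:.fi.fok.si.ˈpe:r.rir.

8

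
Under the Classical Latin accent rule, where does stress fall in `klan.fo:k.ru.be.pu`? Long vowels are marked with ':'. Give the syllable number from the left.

3

Classical Latin: stress the penult if heavy (long vowel or closed), else the antepenult.
Weights: 3 ru L, 4 be L, 5 pu L.
The penult (syllable 4, be) is light, so stress falls on the antepenult (syllable 3, ru).
Stress on syllable 3: klan.fo:k.ˈru.be.pu.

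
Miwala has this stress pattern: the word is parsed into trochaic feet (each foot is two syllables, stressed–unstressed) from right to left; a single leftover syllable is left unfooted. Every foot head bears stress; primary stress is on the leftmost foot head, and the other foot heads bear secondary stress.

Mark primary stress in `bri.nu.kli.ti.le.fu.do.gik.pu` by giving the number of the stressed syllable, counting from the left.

2

Parse right to left into trochaic (ˈσσ) feet: bri (ˈnu.kli) (ˈti.le) (ˈfu.do) (ˈgik.pu). Syllable 1 is left unfooted.
Foot heads (stressed positions): 2, 4, 6, 8.
End Rule Leftmost: primary stress on the leftmost head = syllable 2.
Primary stress: syllable 2 → bri.ˈnu.kli.ti.le.fu.do.gik.pu.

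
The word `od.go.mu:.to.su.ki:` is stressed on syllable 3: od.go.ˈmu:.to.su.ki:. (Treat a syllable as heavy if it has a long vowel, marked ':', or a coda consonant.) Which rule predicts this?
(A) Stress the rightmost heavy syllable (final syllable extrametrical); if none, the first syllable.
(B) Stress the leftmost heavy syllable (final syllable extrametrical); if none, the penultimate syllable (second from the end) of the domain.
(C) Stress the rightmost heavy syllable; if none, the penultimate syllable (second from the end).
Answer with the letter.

Rule A → syllable 3 ✓.
Rule B → syllable 1 (observed: 3).
Rule C → syllable 6 (observed: 3).

A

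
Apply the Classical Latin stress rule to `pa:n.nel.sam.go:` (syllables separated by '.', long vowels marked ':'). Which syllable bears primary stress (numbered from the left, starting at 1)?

3

Classical Latin: stress the penult if heavy (long vowel or closed), else the antepenult.
Weights: 2 nel H, 3 sam H, 4 go: H.
The penult (syllable 3, sam) is heavy, so it takes stress.
Stress on syllable 3: pa:n.nel.ˈsam.go:.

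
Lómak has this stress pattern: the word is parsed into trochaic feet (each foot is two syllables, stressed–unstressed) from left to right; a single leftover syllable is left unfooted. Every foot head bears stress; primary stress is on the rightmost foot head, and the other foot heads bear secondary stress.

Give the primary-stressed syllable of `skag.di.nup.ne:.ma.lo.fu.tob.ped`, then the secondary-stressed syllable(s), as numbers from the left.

Parse left to right into trochaic (ˈσσ) feet: (ˈskag.di) (ˈnup.ne:) (ˈma.lo) (ˈfu.tob) ped. Syllable 9 is left unfooted.
Foot heads (stressed positions): 1, 3, 5, 7.
End Rule Rightmost: primary stress on the rightmost head = syllable 7.
Secondary stress on 1, 3, 5: ˌskag.di.ˌnup.ne:.ˌma.lo.ˈfu.tob.ped.

primary 7, secondary 1, 3, 5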